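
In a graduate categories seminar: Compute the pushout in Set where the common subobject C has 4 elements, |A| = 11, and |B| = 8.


The pushout A +_C B identifies the images of C in A and B.
|A +_C B| = |A| + |B| - |C| (for injections).
= 11 + 8 - 4 = 15

15


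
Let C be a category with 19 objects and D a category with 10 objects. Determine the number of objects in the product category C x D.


The product category C x D has objects that are pairs (c, d).
Number of pairs = |Ob(C)| * |Ob(D)| = 19 * 10 = 190

190


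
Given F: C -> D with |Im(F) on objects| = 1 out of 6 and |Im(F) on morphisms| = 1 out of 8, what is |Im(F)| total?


The image of F consists of distinct objects and distinct morphisms.
|Im(F)| on objects = 1
|Im(F)| on morphisms = 1
Total image cardinality = 1 + 1 = 2

2


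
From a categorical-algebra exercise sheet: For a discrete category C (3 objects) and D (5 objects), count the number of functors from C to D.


A functor from a discrete category C to D is determined by
where each object maps. Each of the 3 objects of C can map
to any of the 5 objects of D independently.
Number of functors = 5^3 = 125

125


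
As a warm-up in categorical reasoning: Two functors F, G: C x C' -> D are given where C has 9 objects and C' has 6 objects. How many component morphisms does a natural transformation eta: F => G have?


A natural transformation eta: F => G assigns one component morphism per
object of the domain category.
The domain is the product category C x C', so
|Ob(C x C')| = |Ob(C)| * |Ob(C')| = 9 * 6 = 54.
Therefore eta has 54 component morphisms.

54


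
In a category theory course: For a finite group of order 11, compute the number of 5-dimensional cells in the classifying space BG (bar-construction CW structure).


In the bar-construction CW model of BG, the n-cells are indexed by
n-tuples [g_1|...|g_n] of non-identity elements of G (degenerate
simplices with some g_i = e do not contribute cells), so there are
(|G| - 1)^n n-cells.
For dim = 5 with |G| = 11:
cells = (11 - 1)^5 = 10^5 = 100000

100000


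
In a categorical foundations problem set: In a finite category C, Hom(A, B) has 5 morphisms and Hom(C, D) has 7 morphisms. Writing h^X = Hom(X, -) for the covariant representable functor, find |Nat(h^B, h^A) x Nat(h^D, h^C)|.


By the Yoneda lemma, Nat(h^B, h^A) is isomorphic to Hom(A, B),
so |Nat(h^B, h^A)| = |Hom(A, B)| and |Nat(h^D, h^C)| = |Hom(C, D)|.
|Hom(A, B)| = 5, |Hom(C, D)| = 7.
|Nat(h^B, h^A) x Nat(h^D, h^C)| = 5 * 7 = 35

35


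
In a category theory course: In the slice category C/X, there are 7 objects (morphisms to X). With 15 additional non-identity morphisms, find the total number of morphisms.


In the slice category C/X, objects are morphisms to X.
Identity morphisms: 7 (one per object of C/X).
Non-identity morphisms: 15.
Total = 7 + 15 = 22

22


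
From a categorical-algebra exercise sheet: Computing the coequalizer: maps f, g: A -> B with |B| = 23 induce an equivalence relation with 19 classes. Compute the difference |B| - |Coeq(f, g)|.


The coequalizer Coeq(f, g) = B / ~ has one element per equivalence class.
|B| = 23, |Coeq(f, g)| = 19.
|B| - |Coeq(f, g)| = 23 - 19 = 4.

4


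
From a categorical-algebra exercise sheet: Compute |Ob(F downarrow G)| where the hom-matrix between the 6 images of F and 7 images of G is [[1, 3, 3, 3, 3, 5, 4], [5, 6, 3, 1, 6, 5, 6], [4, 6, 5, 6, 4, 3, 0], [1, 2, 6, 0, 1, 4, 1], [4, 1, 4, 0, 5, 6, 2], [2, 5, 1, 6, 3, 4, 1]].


Objects of (F downarrow G) are triples (a, b, h: F(a)->G(b)).
The count equals the sum of all entries in the hom-matrix.
sum(row 0) = 22
sum(row 1) = 32
sum(row 2) = 28
sum(row 3) = 15
sum(row 4) = 22
sum(row 5) = 22
Grand total = 141

141


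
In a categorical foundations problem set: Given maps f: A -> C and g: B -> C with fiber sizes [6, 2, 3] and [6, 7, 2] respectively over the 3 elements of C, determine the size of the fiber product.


The pullback A x_C B consists of pairs (a, b) with f(a) = g(b).
For each element c in C, the fiber product has |f^-1(c)| * |g^-1(c)| elements.
Summing over C: 6 * 6 + 2 * 7 + 3 * 2
= 36 + 14 + 6 = 56

56


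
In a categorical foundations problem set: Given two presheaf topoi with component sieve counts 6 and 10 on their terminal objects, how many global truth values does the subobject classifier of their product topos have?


In a product of presheaf topoi E_1 x E_2, the subobject classifier
is Omega = Omega_1 x Omega_2 (componentwise), so
|Omega(top)| = |Omega_1(top_1)| * |Omega_2(top_2)|.
= 6 * 10 = 60.

60


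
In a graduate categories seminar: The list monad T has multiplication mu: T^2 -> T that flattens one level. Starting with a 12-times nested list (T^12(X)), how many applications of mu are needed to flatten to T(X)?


Each application of mu: T^2 -> T removes one layer of nesting.
Starting at depth 12 (i.e., T^12(X)), we need to reach T(X).
Number of mu applications = 12 - 1 = 11

11


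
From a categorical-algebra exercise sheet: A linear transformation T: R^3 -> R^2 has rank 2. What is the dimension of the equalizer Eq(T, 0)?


The equalizer of f and the zero map is ker(f).
By the rank-nullity theorem: dim(ker(f)) = dim(domain) - rank(f).
dim(ker(f)) = 3 - 2 = 1

1


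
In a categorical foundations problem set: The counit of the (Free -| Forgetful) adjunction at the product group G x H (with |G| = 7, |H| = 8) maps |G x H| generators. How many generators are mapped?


The counit epsilon_K: F(U(K)) -> K of the Free-Forgetful adjunction
maps |K| generators of F(U(K)) into K. For K = G x H (the product group),
|G x H| = |G| * |H|.
Total generators mapped = 7 * 8 = 56.

56


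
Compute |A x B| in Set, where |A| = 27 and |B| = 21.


In Set, the product A x B is the Cartesian product.
By the universal property, |A x B| = |A| * |B|.
|A x B| = 27 * 21 = 567

567


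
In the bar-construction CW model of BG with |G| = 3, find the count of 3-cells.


In the bar-construction CW model of BG, the n-cells are indexed by
n-tuples [g_1|...|g_n] of non-identity elements of G (degenerate
simplices with some g_i = e do not contribute cells), so there are
(|G| - 1)^n n-cells.
For dim = 3 with |G| = 3:
cells = (3 - 1)^3 = 2^3 = 8

8


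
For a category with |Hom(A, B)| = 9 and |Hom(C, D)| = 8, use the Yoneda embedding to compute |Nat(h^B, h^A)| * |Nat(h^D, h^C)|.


By the Yoneda lemma, Nat(h^B, h^A) is isomorphic to Hom(A, B),
so |Nat(h^B, h^A)| = |Hom(A, B)| and |Nat(h^D, h^C)| = |Hom(C, D)|.
|Hom(A, B)| = 9, |Hom(C, D)| = 8.
|Nat(h^B, h^A) x Nat(h^D, h^C)| = 9 * 8 = 72

72


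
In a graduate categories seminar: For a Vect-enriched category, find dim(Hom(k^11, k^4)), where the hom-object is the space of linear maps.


In Vect-enriched categories, Hom(k^n, k^m) is the space of m x n matrices.
dim(Hom(k^11, k^4)) = 4 * 11 = 44

44


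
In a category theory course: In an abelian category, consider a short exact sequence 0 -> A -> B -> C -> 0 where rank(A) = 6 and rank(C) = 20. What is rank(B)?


For a short exact sequence 0 -> A -> B -> C -> 0,
rank is additive: rank(B) = rank(A) + rank(C).
rank(B) = 6 + 20 = 26

26


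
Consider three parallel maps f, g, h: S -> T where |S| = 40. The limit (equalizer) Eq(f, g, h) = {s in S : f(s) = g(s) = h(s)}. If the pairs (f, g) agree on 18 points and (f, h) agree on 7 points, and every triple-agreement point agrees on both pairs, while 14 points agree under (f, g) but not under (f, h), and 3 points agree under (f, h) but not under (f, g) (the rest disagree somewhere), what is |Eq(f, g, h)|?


Eq(f, g, h) is the triple-agreement set: points in S where all three
maps take the same value. Using inclusion-exclusion on the pairwise data:
Pair (f, g) agrees on 18 points; pair (f, h) on 7 points.
Points agreeing under (f, g) but not (f, h) = 14; under (f, h) but not (f, g) = 3.
Triple-agreement = agreement-in-(f, g) minus points that agree under (f, g) but not (f, h):
|Eq(f, g, h)| = 18 - 14 = 4
(cross-check via (f, h): 7 - 3 = 4.)

4


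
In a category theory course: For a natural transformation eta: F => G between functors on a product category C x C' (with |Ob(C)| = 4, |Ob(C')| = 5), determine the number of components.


A natural transformation eta: F => G assigns one component morphism per
object of the domain category.
The domain is the product category C x C', so
|Ob(C x C')| = |Ob(C)| * |Ob(C')| = 4 * 5 = 20.
Therefore eta has 20 component morphisms.

20


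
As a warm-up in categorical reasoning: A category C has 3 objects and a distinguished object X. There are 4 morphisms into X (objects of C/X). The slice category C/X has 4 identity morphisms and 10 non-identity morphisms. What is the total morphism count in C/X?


In the slice category C/X, objects are morphisms to X.
Identity morphisms: 4 (one per object of C/X).
Non-identity morphisms: 10.
Total = 4 + 10 = 14

14


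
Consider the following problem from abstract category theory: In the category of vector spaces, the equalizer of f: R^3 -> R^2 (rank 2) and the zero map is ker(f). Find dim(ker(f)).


The equalizer of f and the zero map is ker(f).
By the rank-nullity theorem: dim(ker(f)) = dim(domain) - rank(f).
dim(ker(f)) = 3 - 2 = 1

1


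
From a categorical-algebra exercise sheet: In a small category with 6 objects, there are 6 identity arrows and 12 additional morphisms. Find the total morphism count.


Each object has an identity morphism, giving 6 identities.
Adding the 12 non-identity morphisms:
Total = 6 + 12 = 18

18


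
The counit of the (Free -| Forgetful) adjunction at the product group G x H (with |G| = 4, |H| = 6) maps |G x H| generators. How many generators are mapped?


The counit epsilon_K: F(U(K)) -> K of the Free-Forgetful adjunction
maps |K| generators of F(U(K)) into K. For K = G x H (the product group),
|G x H| = |G| * |H|.
Total generators mapped = 4 * 6 = 24.

24


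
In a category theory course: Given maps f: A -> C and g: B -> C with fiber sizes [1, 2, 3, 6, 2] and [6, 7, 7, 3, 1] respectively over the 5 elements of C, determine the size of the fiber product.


The pullback A x_C B consists of pairs (a, b) with f(a) = g(b).
For each element c in C, the fiber product has |f^-1(c)| * |g^-1(c)| elements.
Summing over C: 1 * 6 + 2 * 7 + 3 * 7 + 6 * 3 + 2 * 1
= 6 + 14 + 21 + 18 + 2 = 61

61


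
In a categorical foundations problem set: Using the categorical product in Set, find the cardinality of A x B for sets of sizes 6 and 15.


In Set, the product A x B is the Cartesian product.
By the universal property, |A x B| = |A| * |B|.
|A x B| = 6 * 15 = 90

90


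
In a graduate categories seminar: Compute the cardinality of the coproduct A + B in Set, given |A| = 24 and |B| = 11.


In Set, the coproduct A + B is the disjoint union.
|A + B| = |A| + |B| = 24 + 11 = 35

35


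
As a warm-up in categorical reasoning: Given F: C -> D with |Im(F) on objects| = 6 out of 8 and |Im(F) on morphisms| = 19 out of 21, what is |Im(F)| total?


The image of F consists of distinct objects and distinct morphisms.
|Im(F)| on objects = 6
|Im(F)| on morphisms = 19
Total image cardinality = 6 + 19 = 25

25


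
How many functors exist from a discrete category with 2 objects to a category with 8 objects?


A functor from a discrete category C to D is determined by
where each object maps. Each of the 2 objects of C can map
to any of the 8 objects of D independently.
Number of functors = 8^2 = 64

64


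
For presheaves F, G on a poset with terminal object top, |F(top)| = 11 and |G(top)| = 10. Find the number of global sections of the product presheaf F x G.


Global sections of a presheaf on a poset with terminal top satisfy
Gamma(H) ~ H(top). Presheaves admit pointwise products, so
(F x G)(top) = F(top) x G(top) (Cartesian product).
|Gamma(F x G)| = |F(top)| * |G(top)| = 11 * 10 = 110.

110


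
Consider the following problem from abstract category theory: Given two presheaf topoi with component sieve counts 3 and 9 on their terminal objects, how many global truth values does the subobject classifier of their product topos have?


In a product of presheaf topoi E_1 x E_2, the subobject classifier
is Omega = Omega_1 x Omega_2 (componentwise), so
|Omega(top)| = |Omega_1(top_1)| * |Omega_2(top_2)|.
= 3 * 9 = 27.

27


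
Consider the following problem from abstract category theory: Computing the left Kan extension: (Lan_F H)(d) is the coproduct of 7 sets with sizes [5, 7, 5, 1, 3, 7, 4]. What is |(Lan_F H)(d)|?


Pointwise, the left Kan extension (Lan_F H)(d) is the colimit, indexed
by the comma category (F downarrow d), of H composed with the
projection (F downarrow d) -> C. Here that colimit is given
as a coproduct (disjoint union) of sets, so its cardinality is the
sum of the sizes of the summands.
Coproduct of sets with sizes: 5 + 7 + 5 + 1 + 3 + 7 + 4
= 32

32


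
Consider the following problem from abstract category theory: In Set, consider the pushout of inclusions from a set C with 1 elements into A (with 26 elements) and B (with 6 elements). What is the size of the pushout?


The pushout A +_C B identifies the images of C in A and B.
|A +_C B| = |A| + |B| - |C| (for injections).
= 26 + 6 - 1 = 31

31


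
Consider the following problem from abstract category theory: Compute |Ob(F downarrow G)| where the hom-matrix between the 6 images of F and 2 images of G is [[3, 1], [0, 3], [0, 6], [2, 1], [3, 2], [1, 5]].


Objects of (F downarrow G) are triples (a, b, h: F(a)->G(b)).
The count equals the sum of all entries in the hom-matrix.
sum(row 0) = 4
sum(row 1) = 3
sum(row 2) = 6
sum(row 3) = 3
sum(row 4) = 5
sum(row 5) = 6
Grand total = 27

27


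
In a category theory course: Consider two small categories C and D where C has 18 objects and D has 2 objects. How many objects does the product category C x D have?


The product category C x D has objects that are pairs (c, d).
Number of pairs = |Ob(C)| * |Ob(D)| = 18 * 2 = 36

36


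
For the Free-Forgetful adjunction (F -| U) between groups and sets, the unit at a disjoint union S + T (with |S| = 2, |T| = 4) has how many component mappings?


The unit eta_X: X -> U(F(X)) of the Free-Forgetful adjunction
maps each element of X to a generator of F(X). For X = S + T (disjoint
union in Set), |S + T| = |S| + |T|.
Total mappings = 2 + 4 = 6.

6


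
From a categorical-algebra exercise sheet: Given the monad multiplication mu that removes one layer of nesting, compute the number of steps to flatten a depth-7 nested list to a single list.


Each application of mu: T^2 -> T removes one layer of nesting.
Starting at depth 7 (i.e., T^7(X)), we need to reach T(X).
Number of mu applications = 7 - 1 = 6

6


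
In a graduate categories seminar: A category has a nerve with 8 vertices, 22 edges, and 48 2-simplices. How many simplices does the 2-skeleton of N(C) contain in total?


The 2-skeleton of the nerve N(C) consists of simplices in dimensions 0, 1, 2:
  |N(C)_0| = 8 (objects)
  |N(C)_1| = 22 (morphisms)
  |N(C)_2| = 48 (composable pairs)
Total = 8 + 22 + 48 = 78

78


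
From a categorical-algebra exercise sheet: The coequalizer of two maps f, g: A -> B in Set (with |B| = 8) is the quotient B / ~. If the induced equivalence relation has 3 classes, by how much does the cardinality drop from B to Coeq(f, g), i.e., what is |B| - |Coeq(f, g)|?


The coequalizer Coeq(f, g) = B / ~ has one element per equivalence class.
|B| = 8, |Coeq(f, g)| = 3.
|B| - |Coeq(f, g)| = 8 - 3 = 5.

5


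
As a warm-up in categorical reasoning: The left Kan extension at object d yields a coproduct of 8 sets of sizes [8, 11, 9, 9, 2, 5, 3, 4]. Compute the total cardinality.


Pointwise, the left Kan extension (Lan_F H)(d) is the colimit, indexed
by the comma category (F downarrow d), of H composed with the
projection (F downarrow d) -> C. Here that colimit is given
as a coproduct (disjoint union) of sets, so its cardinality is the
sum of the sizes of the summands.
Coproduct of sets with sizes: 8 + 11 + 9 + 9 + 2 + 5 + 3 + 4
= 51

51


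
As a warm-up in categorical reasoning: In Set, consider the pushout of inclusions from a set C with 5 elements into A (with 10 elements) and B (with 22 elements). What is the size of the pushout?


The pushout A +_C B identifies the images of C in A and B.
|A +_C B| = |A| + |B| - |C| (for injections).
= 10 + 22 - 5 = 27

27


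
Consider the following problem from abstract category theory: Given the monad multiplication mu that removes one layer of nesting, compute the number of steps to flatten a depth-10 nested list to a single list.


Each application of mu: T^2 -> T removes one layer of nesting.
Starting at depth 10 (i.e., T^10(X)), we need to reach T(X).
Number of mu applications = 10 - 1 = 9

9


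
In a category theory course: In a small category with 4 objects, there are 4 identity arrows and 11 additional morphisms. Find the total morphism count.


Each object has an identity morphism, giving 4 identities.
Adding the 11 non-identity morphisms:
Total = 4 + 11 = 15

15


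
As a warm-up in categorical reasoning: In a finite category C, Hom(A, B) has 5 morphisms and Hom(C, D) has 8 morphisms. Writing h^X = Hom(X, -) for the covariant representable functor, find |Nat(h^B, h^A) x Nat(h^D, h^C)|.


By the Yoneda lemma, Nat(h^B, h^A) is isomorphic to Hom(A, B),
so |Nat(h^B, h^A)| = |Hom(A, B)| and |Nat(h^D, h^C)| = |Hom(C, D)|.
|Hom(A, B)| = 5, |Hom(C, D)| = 8.
|Nat(h^B, h^A) x Nat(h^D, h^C)| = 5 * 8 = 40

40


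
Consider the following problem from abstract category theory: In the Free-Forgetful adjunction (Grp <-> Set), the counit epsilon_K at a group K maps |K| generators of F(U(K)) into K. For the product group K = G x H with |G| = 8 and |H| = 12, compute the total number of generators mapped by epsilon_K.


The counit epsilon_K: F(U(K)) -> K of the Free-Forgetful adjunction
maps |K| generators of F(U(K)) into K. For K = G x H (the product group),
|G x H| = |G| * |H|.
Total generators mapped = 8 * 12 = 96.

96


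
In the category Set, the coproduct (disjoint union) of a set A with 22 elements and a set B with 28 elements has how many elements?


In Set, the coproduct A + B is the disjoint union.
|A + B| = |A| + |B| = 22 + 28 = 50

50


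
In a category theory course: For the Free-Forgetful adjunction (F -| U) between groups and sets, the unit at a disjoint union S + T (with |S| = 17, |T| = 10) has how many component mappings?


The unit eta_X: X -> U(F(X)) of the Free-Forgetful adjunction
maps each element of X to a generator of F(X). For X = S + T (disjoint
union in Set), |S + T| = |S| + |T|.
Total mappings = 17 + 10 = 27.

27


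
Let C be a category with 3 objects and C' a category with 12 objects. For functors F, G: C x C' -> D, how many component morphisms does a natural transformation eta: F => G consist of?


A natural transformation eta: F => G assigns one component morphism per
object of the domain category.
The domain is the product category C x C', so
|Ob(C x C')| = |Ob(C)| * |Ob(C')| = 3 * 12 = 36.
Therefore eta has 36 component morphisms.

36


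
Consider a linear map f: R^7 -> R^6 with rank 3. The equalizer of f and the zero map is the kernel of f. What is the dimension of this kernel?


The equalizer of f and the zero map is ker(f).
By the rank-nullity theorem: dim(ker(f)) = dim(domain) - rank(f).
dim(ker(f)) = 7 - 3 = 4

4


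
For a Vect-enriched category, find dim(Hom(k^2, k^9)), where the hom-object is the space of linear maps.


In Vect-enriched categories, Hom(k^n, k^m) is the space of m x n matrices.
dim(Hom(k^2, k^9)) = 9 * 2 = 18

18


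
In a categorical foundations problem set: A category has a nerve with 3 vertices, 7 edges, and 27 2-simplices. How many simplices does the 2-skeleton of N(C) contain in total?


The 2-skeleton of the nerve N(C) consists of simplices in dimensions 0, 1, 2:
  |N(C)_0| = 3 (objects)
  |N(C)_1| = 7 (morphisms)
  |N(C)_2| = 27 (composable pairs)
Total = 3 + 7 + 27 = 37

37


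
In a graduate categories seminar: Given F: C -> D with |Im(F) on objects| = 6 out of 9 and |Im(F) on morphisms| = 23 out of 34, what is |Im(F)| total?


The image of F consists of distinct objects and distinct morphisms.
|Im(F)| on objects = 6
|Im(F)| on morphisms = 23
Total image cardinality = 6 + 23 = 29

29


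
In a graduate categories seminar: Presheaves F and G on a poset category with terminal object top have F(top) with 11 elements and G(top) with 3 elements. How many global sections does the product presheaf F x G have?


Global sections of a presheaf on a poset with terminal top satisfy
Gamma(H) ~ H(top). Presheaves admit pointwise products, so
(F x G)(top) = F(top) x G(top) (Cartesian product).
|Gamma(F x G)| = |F(top)| * |G(top)| = 11 * 3 = 33.

33


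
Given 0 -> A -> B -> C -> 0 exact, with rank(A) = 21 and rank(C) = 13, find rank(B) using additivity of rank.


For a short exact sequence 0 -> A -> B -> C -> 0,
rank is additive: rank(B) = rank(A) + rank(C).
rank(B) = 21 + 13 = 34

34


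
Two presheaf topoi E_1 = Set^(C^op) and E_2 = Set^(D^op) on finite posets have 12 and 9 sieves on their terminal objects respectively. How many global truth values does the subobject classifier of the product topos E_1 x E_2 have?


In a product of presheaf topoi E_1 x E_2, the subobject classifier
is Omega = Omega_1 x Omega_2 (componentwise), so
|Omega(top)| = |Omega_1(top_1)| * |Omega_2(top_2)|.
= 12 * 9 = 108.

108


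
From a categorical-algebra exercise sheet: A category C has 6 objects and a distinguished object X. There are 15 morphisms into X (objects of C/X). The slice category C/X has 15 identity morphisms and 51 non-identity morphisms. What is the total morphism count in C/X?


In the slice category C/X, objects are morphisms to X.
Identity morphisms: 15 (one per object of C/X).
Non-identity morphisms: 51.
Total = 15 + 51 = 66

66


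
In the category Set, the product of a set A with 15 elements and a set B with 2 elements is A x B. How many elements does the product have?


In Set, the product A x B is the Cartesian product.
By the universal property, |A x B| = |A| * |B|.
|A x B| = 15 * 2 = 30

30


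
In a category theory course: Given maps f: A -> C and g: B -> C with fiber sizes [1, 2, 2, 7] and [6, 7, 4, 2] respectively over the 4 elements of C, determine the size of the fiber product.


The pullback A x_C B consists of pairs (a, b) with f(a) = g(b).
For each element c in C, the fiber product has |f^-1(c)| * |g^-1(c)| elements.
Summing over C: 1 * 6 + 2 * 7 + 2 * 4 + 7 * 2
= 6 + 14 + 8 + 14 = 42

42


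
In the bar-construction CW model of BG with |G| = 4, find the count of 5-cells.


In the bar-construction CW model of BG, the n-cells are indexed by
n-tuples [g_1|...|g_n] of non-identity elements of G (degenerate
simplices with some g_i = e do not contribute cells), so there are
(|G| - 1)^n n-cells.
For dim = 5 with |G| = 4:
cells = (4 - 1)^5 = 3^5 = 243

243


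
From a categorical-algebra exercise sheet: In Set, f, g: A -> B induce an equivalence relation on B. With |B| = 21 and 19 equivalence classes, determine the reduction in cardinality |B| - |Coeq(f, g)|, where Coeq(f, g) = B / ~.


The coequalizer Coeq(f, g) = B / ~ has one element per equivalence class.
|B| = 21, |Coeq(f, g)| = 19.
|B| - |Coeq(f, g)| = 21 - 19 = 2.

2


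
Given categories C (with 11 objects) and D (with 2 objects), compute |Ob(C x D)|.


The product category C x D has objects that are pairs (c, d).
Number of pairs = |Ob(C)| * |Ob(D)| = 11 * 2 = 22

22


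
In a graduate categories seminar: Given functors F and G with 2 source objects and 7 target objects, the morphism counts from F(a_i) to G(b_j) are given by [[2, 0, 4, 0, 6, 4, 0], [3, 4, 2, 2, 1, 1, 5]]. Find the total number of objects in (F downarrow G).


Objects of (F downarrow G) are triples (a, b, h: F(a)->G(b)).
The count equals the sum of all entries in the hom-matrix.
sum(row 0) = 16
sum(row 1) = 18
Grand total = 34

34


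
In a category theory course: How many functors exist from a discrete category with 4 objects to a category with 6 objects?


A functor from a discrete category C to D is determined by
where each object maps. Each of the 4 objects of C can map
to any of the 6 objects of D independently.
Number of functors = 6^4 = 1296

1296


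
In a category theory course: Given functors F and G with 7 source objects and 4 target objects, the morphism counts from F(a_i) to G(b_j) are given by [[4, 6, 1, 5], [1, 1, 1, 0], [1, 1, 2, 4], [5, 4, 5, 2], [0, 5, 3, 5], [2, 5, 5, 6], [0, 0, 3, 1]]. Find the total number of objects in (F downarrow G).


Objects of (F downarrow G) are triples (a, b, h: F(a)->G(b)).
The count equals the sum of all entries in the hom-matrix.
sum(row 0) = 16
sum(row 1) = 3
sum(row 2) = 8
sum(row 3) = 16
sum(row 4) = 13
sum(row 5) = 18
sum(row 6) = 4
Grand total = 78

78


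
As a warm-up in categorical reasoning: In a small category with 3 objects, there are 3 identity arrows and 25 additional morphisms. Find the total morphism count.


Each object has an identity morphism, giving 3 identities.
Adding the 25 non-identity morphisms:
Total = 3 + 25 = 28

28


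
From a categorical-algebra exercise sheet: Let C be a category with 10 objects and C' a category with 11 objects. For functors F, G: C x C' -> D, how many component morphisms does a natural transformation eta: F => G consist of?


A natural transformation eta: F => G assigns one component morphism per
object of the domain category.
The domain is the product category C x C', so
|Ob(C x C')| = |Ob(C)| * |Ob(C')| = 10 * 11 = 110.
Therefore eta has 110 component morphisms.

110


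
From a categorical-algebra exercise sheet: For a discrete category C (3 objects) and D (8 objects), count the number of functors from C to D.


A functor from a discrete category C to D is determined by
where each object maps. Each of the 3 objects of C can map
to any of the 8 objects of D independently.
Number of functors = 8^3 = 512

512


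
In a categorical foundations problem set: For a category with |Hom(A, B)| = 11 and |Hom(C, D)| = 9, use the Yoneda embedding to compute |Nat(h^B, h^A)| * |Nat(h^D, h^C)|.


By the Yoneda lemma, Nat(h^B, h^A) is isomorphic to Hom(A, B),
so |Nat(h^B, h^A)| = |Hom(A, B)| and |Nat(h^D, h^C)| = |Hom(C, D)|.
|Hom(A, B)| = 11, |Hom(C, D)| = 9.
|Nat(h^B, h^A) x Nat(h^D, h^C)| = 11 * 9 = 99

99


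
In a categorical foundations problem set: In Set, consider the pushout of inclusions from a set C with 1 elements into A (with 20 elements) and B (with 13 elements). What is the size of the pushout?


The pushout A +_C B identifies the images of C in A and B.
|A +_C B| = |A| + |B| - |C| (for injections).
= 20 + 13 - 1 = 32

32


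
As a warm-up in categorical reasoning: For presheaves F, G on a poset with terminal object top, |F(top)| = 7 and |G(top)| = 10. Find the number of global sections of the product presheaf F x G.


Global sections of a presheaf on a poset with terminal top satisfy
Gamma(H) ~ H(top). Presheaves admit pointwise products, so
(F x G)(top) = F(top) x G(top) (Cartesian product).
|Gamma(F x G)| = |F(top)| * |G(top)| = 7 * 10 = 70.

70


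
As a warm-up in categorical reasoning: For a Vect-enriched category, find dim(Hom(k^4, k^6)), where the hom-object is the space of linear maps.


In Vect-enriched categories, Hom(k^n, k^m) is the space of m x n matrices.
dim(Hom(k^4, k^6)) = 6 * 4 = 24

24


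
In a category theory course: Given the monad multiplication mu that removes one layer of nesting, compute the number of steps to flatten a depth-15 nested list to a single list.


Each application of mu: T^2 -> T removes one layer of nesting.
Starting at depth 15 (i.e., T^15(X)), we need to reach T(X).
Number of mu applications = 15 - 1 = 14

14


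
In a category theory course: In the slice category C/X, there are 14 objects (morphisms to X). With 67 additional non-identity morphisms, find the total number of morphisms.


In the slice category C/X, objects are morphisms to X.
Identity morphisms: 14 (one per object of C/X).
Non-identity morphisms: 67.
Total = 14 + 67 = 81

81


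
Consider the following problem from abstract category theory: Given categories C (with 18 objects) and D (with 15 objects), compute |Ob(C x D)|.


The product category C x D has objects that are pairs (c, d).
Number of pairs = |Ob(C)| * |Ob(D)| = 18 * 15 = 270

270


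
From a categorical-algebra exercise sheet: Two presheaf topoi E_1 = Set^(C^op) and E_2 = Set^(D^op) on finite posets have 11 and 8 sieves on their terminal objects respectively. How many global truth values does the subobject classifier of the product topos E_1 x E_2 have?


In a product of presheaf topoi E_1 x E_2, the subobject classifier
is Omega = Omega_1 x Omega_2 (componentwise), so
|Omega(top)| = |Omega_1(top_1)| * |Omega_2(top_2)|.
= 11 * 8 = 88.

88


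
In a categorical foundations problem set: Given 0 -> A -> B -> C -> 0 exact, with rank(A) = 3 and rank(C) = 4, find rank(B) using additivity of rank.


For a short exact sequence 0 -> A -> B -> C -> 0,
rank is additive: rank(B) = rank(A) + rank(C).
rank(B) = 3 + 4 = 7

7


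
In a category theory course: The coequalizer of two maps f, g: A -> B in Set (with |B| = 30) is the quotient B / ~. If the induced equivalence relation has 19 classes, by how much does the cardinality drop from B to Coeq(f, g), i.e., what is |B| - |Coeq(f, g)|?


The coequalizer Coeq(f, g) = B / ~ has one element per equivalence class.
|B| = 30, |Coeq(f, g)| = 19.
|B| - |Coeq(f, g)| = 30 - 19 = 11.

11


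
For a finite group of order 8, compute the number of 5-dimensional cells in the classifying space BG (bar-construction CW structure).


In the bar-construction CW model of BG, the n-cells are indexed by
n-tuples [g_1|...|g_n] of non-identity elements of G (degenerate
simplices with some g_i = e do not contribute cells), so there are
(|G| - 1)^n n-cells.
For dim = 5 with |G| = 8:
cells = (8 - 1)^5 = 7^5 = 16807

16807


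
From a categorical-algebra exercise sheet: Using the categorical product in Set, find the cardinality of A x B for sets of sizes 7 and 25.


In Set, the product A x B is the Cartesian product.
By the universal property, |A x B| = |A| * |B|.
|A x B| = 7 * 25 = 175

175


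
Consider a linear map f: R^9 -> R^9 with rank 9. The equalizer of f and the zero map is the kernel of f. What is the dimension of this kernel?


The equalizer of f and the zero map is ker(f).
By the rank-nullity theorem: dim(ker(f)) = dim(domain) - rank(f).
dim(ker(f)) = 9 - 9 = 0

0


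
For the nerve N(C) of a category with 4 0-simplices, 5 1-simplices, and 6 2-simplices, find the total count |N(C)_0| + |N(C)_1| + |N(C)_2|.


The 2-skeleton of the nerve N(C) consists of simplices in dimensions 0, 1, 2:
  |N(C)_0| = 4 (objects)
  |N(C)_1| = 5 (morphisms)
  |N(C)_2| = 6 (composable pairs)
Total = 4 + 5 + 6 = 15

15


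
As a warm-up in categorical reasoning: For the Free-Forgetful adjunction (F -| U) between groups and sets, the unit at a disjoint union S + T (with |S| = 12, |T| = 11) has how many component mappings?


The unit eta_X: X -> U(F(X)) of the Free-Forgetful adjunction
maps each element of X to a generator of F(X). For X = S + T (disjoint
union in Set), |S + T| = |S| + |T|.
Total mappings = 12 + 11 = 23.

23


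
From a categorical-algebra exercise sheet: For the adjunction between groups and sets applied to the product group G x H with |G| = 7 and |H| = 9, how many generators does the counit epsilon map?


The counit epsilon_K: F(U(K)) -> K of the Free-Forgetful adjunction
maps |K| generators of F(U(K)) into K. For K = G x H (the product group),
|G x H| = |G| * |H|.
Total generators mapped = 7 * 9 = 63.

63


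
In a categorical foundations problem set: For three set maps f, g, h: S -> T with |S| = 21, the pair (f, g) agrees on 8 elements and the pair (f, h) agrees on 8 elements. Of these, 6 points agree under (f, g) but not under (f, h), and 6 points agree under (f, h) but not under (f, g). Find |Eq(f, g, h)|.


Eq(f, g, h) is the triple-agreement set: points in S where all three
maps take the same value. Using inclusion-exclusion on the pairwise data:
Pair (f, g) agrees on 8 points; pair (f, h) on 8 points.
Points agreeing under (f, g) but not (f, h) = 6; under (f, h) but not (f, g) = 6.
Triple-agreement = agreement-in-(f, g) minus points that agree under (f, g) but not (f, h):
|Eq(f, g, h)| = 8 - 6 = 2
(cross-check via (f, h): 8 - 6 = 2.)

2


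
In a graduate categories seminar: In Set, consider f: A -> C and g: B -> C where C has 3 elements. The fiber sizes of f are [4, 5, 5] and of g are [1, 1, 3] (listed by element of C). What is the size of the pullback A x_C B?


The pullback A x_C B consists of pairs (a, b) with f(a) = g(b).
For each element c in C, the fiber product has |f^-1(c)| * |g^-1(c)| elements.
Summing over C: 4 * 1 + 5 * 1 + 5 * 3
= 4 + 5 + 15 = 24

24


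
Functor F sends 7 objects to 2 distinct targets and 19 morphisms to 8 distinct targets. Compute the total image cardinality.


The image of F consists of distinct objects and distinct morphisms.
|Im(F)| on objects = 2
|Im(F)| on morphisms = 8
Total image cardinality = 2 + 8 = 10

10


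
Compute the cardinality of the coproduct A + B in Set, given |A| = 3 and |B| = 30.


In Set, the coproduct A + B is the disjoint union.
|A + B| = |A| + |B| = 3 + 30 = 33

33


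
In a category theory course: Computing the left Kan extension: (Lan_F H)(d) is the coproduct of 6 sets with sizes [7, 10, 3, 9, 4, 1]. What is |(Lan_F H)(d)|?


Pointwise, the left Kan extension (Lan_F H)(d) is the colimit, indexed
by the comma category (F downarrow d), of H composed with the
projection (F downarrow d) -> C. Here that colimit is given
as a coproduct (disjoint union) of sets, so its cardinality is the
sum of the sizes of the summands.
Coproduct of sets with sizes: 7 + 10 + 3 + 9 + 4 + 1
= 34

34


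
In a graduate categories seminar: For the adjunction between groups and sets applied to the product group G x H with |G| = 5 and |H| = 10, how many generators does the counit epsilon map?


The counit epsilon_K: F(U(K)) -> K of the Free-Forgetful adjunction
maps |K| generators of F(U(K)) into K. For K = G x H (the product group),
|G x H| = |G| * |H|.
Total generators mapped = 5 * 10 = 50.

50


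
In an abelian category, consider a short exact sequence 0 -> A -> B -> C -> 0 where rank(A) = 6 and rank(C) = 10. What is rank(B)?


For a short exact sequence 0 -> A -> B -> C -> 0,
rank is additive: rank(B) = rank(A) + rank(C).
rank(B) = 6 + 10 = 16

16


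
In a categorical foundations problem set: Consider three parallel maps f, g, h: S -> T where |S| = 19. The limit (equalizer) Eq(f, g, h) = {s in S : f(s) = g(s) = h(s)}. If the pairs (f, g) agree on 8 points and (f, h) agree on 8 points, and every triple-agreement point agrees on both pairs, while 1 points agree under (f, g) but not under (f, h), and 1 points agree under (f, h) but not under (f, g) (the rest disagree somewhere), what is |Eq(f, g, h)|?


Eq(f, g, h) is the triple-agreement set: points in S where all three
maps take the same value. Using inclusion-exclusion on the pairwise data:
Pair (f, g) agrees on 8 points; pair (f, h) on 8 points.
Points agreeing under (f, g) but not (f, h) = 1; under (f, h) but not (f, g) = 1.
Triple-agreement = agreement-in-(f, g) minus points that agree under (f, g) but not (f, h):
|Eq(f, g, h)| = 8 - 1 = 7
(cross-check via (f, h): 8 - 1 = 7.)

7


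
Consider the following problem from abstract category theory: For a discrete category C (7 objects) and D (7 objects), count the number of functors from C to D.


A functor from a discrete category C to D is determined by
where each object maps. Each of the 7 objects of C can map
to any of the 7 objects of D independently.
Number of functors = 7^7 = 823543

823543


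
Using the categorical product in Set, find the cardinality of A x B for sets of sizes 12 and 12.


In Set, the product A x B is the Cartesian product.
By the universal property, |A x B| = |A| * |B|.
|A x B| = 12 * 12 = 144

144


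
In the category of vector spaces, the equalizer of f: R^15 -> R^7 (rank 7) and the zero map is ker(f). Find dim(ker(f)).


The equalizer of f and the zero map is ker(f).
By the rank-nullity theorem: dim(ker(f)) = dim(domain) - rank(f).
dim(ker(f)) = 15 - 7 = 8

8


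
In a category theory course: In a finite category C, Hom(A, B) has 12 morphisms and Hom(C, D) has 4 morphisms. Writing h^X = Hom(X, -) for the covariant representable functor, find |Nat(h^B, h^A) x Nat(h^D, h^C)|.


By the Yoneda lemma, Nat(h^B, h^A) is isomorphic to Hom(A, B),
so |Nat(h^B, h^A)| = |Hom(A, B)| and |Nat(h^D, h^C)| = |Hom(C, D)|.
|Hom(A, B)| = 12, |Hom(C, D)| = 4.
|Nat(h^B, h^A) x Nat(h^D, h^C)| = 12 * 4 = 48

48


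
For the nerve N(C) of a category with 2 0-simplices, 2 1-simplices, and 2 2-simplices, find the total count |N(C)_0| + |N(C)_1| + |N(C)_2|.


The 2-skeleton of the nerve N(C) consists of simplices in dimensions 0, 1, 2:
  |N(C)_0| = 2 (objects)
  |N(C)_1| = 2 (morphisms)
  |N(C)_2| = 2 (composable pairs)
Total = 2 + 2 + 2 = 6

6


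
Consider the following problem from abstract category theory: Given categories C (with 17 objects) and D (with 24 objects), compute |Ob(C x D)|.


The product category C x D has objects that are pairs (c, d).
Number of pairs = |Ob(C)| * |Ob(D)| = 17 * 24 = 408

408


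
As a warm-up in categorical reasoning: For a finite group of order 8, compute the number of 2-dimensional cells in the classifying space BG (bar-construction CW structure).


In the bar-construction CW model of BG, the n-cells are indexed by
n-tuples [g_1|...|g_n] of non-identity elements of G (degenerate
simplices with some g_i = e do not contribute cells), so there are
(|G| - 1)^n n-cells.
For dim = 2 with |G| = 8:
cells = (8 - 1)^2 = 7^2 = 49

49


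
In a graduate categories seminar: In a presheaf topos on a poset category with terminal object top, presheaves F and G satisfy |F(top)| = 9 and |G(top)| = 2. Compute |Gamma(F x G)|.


Global sections of a presheaf on a poset with terminal top satisfy
Gamma(H) ~ H(top). Presheaves admit pointwise products, so
(F x G)(top) = F(top) x G(top) (Cartesian product).
|Gamma(F x G)| = |F(top)| * |G(top)| = 9 * 2 = 18.

18


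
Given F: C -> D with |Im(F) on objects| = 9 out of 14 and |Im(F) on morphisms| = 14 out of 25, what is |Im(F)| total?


The image of F consists of distinct objects and distinct morphisms.
|Im(F)| on objects = 9
|Im(F)| on morphisms = 14
Total image cardinality = 9 + 14 = 23

23


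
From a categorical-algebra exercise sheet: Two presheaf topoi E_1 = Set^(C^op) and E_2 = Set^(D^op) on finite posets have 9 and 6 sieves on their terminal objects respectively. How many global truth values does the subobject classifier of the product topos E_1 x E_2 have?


In a product of presheaf topoi E_1 x E_2, the subobject classifier
is Omega = Omega_1 x Omega_2 (componentwise), so
|Omega(top)| = |Omega_1(top_1)| * |Omega_2(top_2)|.
= 9 * 6 = 54.

54


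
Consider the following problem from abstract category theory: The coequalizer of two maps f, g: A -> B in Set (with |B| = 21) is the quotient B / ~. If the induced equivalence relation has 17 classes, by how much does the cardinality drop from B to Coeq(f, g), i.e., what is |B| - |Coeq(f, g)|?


The coequalizer Coeq(f, g) = B / ~ has one element per equivalence class.
|B| = 21, |Coeq(f, g)| = 17.
|B| - |Coeq(f, g)| = 21 - 17 = 4.

4


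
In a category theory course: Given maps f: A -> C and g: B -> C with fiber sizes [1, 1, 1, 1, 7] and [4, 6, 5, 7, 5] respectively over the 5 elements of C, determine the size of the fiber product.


The pullback A x_C B consists of pairs (a, b) with f(a) = g(b).
For each element c in C, the fiber product has |f^-1(c)| * |g^-1(c)| elements.
Summing over C: 1 * 4 + 1 * 6 + 1 * 5 + 1 * 7 + 7 * 5
= 4 + 6 + 5 + 7 + 35 = 57

57


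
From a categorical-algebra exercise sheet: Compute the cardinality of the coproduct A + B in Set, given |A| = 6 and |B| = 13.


In Set, the coproduct A + B is the disjoint union.
|A + B| = |A| + |B| = 6 + 13 = 19

19
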